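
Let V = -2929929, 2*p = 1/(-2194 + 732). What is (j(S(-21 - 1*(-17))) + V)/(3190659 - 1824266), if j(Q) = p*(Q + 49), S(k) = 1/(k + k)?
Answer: -4031582327/1880156768 ≈ -2.1443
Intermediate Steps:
p = -1/2924 (p = 1/(2*(-2194 + 732)) = (½)/(-1462) = (½)*(-1/1462) = -1/2924 ≈ -0.00034200)
S(k) = 1/(2*k)
j(Q) = -49/2924 - Q/2924 (j(Q) = -(Q + 49)/2924 = -(49 + Q)/2924 = -49/2924 - Q/2924)
(j(S(-21 - 1*(-17))) + V)/(3190659 - 1824266) = ((-49/2924 - 1/(5848*(-21 - 1*(-17)))) - 2929929)/(3190659 - 1824266) = ((-49/2924 - 1/(5848*(-21 + 17))) - 2929929)/1366393 = ((-49/2924 - 1/(5848*(-4))) - 2929929)*(1/1366393) = ((-49/2924 - (-1)/(5848*4)) - 2929929)*(1/1366393) = ((-49/2924 - 1/2924*(-⅛)) - 2929929)*(1/1366393) = ((-49/2924 + 1/23392) - 2929929)*(1/1366393) = (-23/1376 - 2929929)*(1/1366393) = -4031582327/1376*1/1366393 = -4031582327/1880156768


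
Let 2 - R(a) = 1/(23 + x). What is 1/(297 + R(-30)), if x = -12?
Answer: 11/3288 ≈ 0.0033455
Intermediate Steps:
R(a) = 21/11 (R(a) = 2 - 1/(23 - 12) = 2 - 1/11 = 21/11)
1/(297 + R(-30)) = 1/(297 + 21/11) = 1/(3288/11) = 11/3288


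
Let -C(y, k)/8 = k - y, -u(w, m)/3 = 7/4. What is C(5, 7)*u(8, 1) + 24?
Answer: 108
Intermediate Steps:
u(w, m) = -21/4
C(y, k) = -8*k + 8*y (C(y, k) = -8*(k - y) = -8*k + 8*y)
C(5, 7)*u(8, 1) + 24 = (-8*7 + 8*5)*(-21/4) + 24 = (-56 + 40)*(-21/4) + 24 = -16*(-21/4) + 24 = 84 + 24 = 108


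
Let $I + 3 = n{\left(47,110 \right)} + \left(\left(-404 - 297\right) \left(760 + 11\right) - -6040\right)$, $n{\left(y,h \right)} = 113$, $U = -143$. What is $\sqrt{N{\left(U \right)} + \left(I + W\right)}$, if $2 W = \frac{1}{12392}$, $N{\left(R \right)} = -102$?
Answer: $\frac{i \sqrt{20516721288419}}{6196} \approx 731.04 i$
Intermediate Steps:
$W = \frac{1}{24784}$ ($W = \frac{1}{2 \cdot 12392} = \frac{1}{2} \cdot \frac{1}{12392} = \frac{1}{24784} \approx 4.0349 \cdot 10^{-5}$)
$I = -534321$ ($I = -3 + \left(113 + \left(\left(-404 - 297\right) \left(760 + 11\right) - -6040\right)\right) = -3 + \left(113 + \left(\left(-701\right) 771 + 6040\right)\right) = -3 + \left(113 + \left(-540471 + 6040\right)\right) = -3 + \left(113 - 534431\right) = -3 - 534318 = -534321$)
$\sqrt{N{\left(U \right)} + \left(I + W\right)} = \sqrt{-102 + \left(-534321 + \frac{1}{24784}\right)} = \sqrt{-102 - \frac{13242611663}{24784}} = \sqrt{- \frac{13245139631}{24784}} = \frac{i \sqrt{20516721288419}}{6196}$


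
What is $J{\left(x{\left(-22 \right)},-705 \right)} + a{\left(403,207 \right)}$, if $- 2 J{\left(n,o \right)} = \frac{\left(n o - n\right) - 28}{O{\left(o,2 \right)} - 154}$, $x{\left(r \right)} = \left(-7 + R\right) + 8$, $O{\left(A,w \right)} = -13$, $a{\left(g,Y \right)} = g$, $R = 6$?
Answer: $\frac{64816}{167} \approx 388.12$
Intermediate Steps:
$x{\left(r \right)} = 7$ ($x{\left(r \right)} = \left(-7 + 6\right) + 8 = -1 + 8 = 7$)
$J{\left(n,o \right)} = - \frac{14}{167} - \frac{n}{334} + \frac{n o}{334}$ ($J{\left(n,o \right)} = - \frac{\left(\left(n o - n\right) - 28\right) \frac{1}{-13 - 154}}{2} = - \frac{\left(\left(- n + n o\right) - 28\right) \frac{1}{-167}}{2} = - \frac{\left(-28 - n + n o\right) \left(- \frac{1}{167}\right)}{2} = - \frac{\frac{28}{167} + \frac{n}{167} - \frac{n o}{167}}{2} = - \frac{14}{167} - \frac{n}{334} + \frac{n o}{334}$)
$J{\left(x{\left(-22 \right)},-705 \right)} + a{\left(403,207 \right)} = \left(- \frac{14}{167} - \frac{7}{334} + \frac{1}{334} \cdot 7 \left(-705\right)\right) + 403 = \left(- \frac{14}{167} - \frac{7}{334} - \frac{4935}{334}\right) + 403 = - \frac{2485}{167} + 403 = \frac{64816}{167}$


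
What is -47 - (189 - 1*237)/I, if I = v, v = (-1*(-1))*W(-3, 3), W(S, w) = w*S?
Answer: -157/3 ≈ -52.333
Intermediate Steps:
W(S, w) = S*w
v = -9 (v = (-1*(-1))*(-3*3) = 1*(-9) = -9)
I = -9
-47 - (189 - 1*237)/I = -47 - (189 - 1*237)/(-9) = -47 - (189 - 237)*(-1)/9 = -47 - (-48)*(-1)/9 = -47 - 1*16/3 = -47 - 16/3 = -157/3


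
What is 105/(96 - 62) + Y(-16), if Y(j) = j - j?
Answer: 105/34 ≈ 3.0882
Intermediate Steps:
Y(j) = 0
105/(96 - 62) + Y(-16) = 105/(96 - 62) + 0 = 105/34 + 0 = 105/34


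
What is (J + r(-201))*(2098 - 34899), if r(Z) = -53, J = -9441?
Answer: 311412694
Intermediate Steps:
(J + r(-201))*(2098 - 34899) = (-9441 - 53)*(2098 - 34899) = -9494*(-32801) = 311412694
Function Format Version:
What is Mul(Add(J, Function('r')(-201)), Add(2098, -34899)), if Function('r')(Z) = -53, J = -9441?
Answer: 311412694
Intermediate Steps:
Mul(Add(J, Function('r')(-201)), Add(2098, -34899)) = Mul(Add(-9441, -53), Add(2098, -34899)) = Mul(-9494, -32801) = 311412694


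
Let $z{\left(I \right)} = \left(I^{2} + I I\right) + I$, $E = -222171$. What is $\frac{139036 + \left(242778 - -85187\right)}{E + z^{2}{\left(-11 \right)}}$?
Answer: $- \frac{155667}{56270} \approx -2.7664$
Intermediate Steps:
$z{\left(I \right)} = I + 2 I^{2}$ ($z{\left(I \right)} = \left(I^{2} + I^{2}\right) + I = 2 I^{2} + I = I + 2 I^{2}$)
$\frac{139036 + \left(242778 - -85187\right)}{E + z^{2}{\left(-11 \right)}} = \frac{139036 + \left(242778 - -85187\right)}{-222171 + \left(- 11 \left(1 + 2 \left(-11\right)\right)\right)^{2}} = \frac{139036 + \left(242778 + 85187\right)}{-222171 + \left(- 11 \left(1 - 22\right)\right)^{2}} = \frac{139036 + 327965}{-222171 + \left(\left(-11\right) \left(-21\right)\right)^{2}} = \frac{467001}{-222171 + 231^{2}} = \frac{467001}{-222171 + 53361} = \frac{467001}{-168810} = 467001 \left(- \frac{1}{168810}\right) = - \frac{155667}{56270}$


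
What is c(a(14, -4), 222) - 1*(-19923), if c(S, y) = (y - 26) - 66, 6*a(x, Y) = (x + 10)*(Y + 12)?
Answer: 20053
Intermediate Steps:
a(x, Y) = (10 + x)*(12 + Y)/6 (a(x, Y) = ((x + 10)*(Y + 12))/6 = ((10 + x)*(12 + Y))/6 = (10 + x)*(12 + Y)/6)
c(S, y) = -92 + y (c(S, y) = (-26 + y) - 66 = -92 + y)
c(a(14, -4), 222) - 1*(-19923) = (-92 + 222) - 1*(-19923) = 130 + 19923 = 20053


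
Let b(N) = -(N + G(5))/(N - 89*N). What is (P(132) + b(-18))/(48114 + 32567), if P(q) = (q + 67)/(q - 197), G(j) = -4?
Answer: -14263/377587080 ≈ -3.7774e-5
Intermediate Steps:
P(q) = (67 + q)/(-197 + q)
b(N) = (-4 + N)/(88*N) (b(N) = -(N - 4)/(N - 89*N) = -(-4 + N)/((-88*N)) = -(-4 + N)*(-1/(88*N)) = -(-1)*(-4 + N)/(88*N) = (-4 + N)/(88*N))
(P(132) + b(-18))/(48114 + 32567) = ((67 + 132)/(-197 + 132) + (1/88)*(-4 - 18)/(-18))/(48114 + 32567) = (199/(-65) + (1/88)*(-1/18)*(-22))/80681 = (-1/65*199 + 1/72)*(1/80681) = (-199/65 + 1/72)*(1/80681) = -14263/4680*1/80681 = -14263/377587080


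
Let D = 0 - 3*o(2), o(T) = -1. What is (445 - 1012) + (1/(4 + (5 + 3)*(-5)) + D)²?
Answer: -723383/1296 ≈ -558.17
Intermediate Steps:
D = 3 (D = 0 - 3*(-1) = 0 + 3 = 3)
(445 - 1012) + (1/(4 + (5 + 3)*(-5)) + D)² = (445 - 1012) + (1/(4 + (5 + 3)*(-5)) + 3)² = -567 + (1/(4 + 8*(-5)) + 3)² = -567 + (1/(4 - 40) + 3)² = -567 + (1/(-36) + 3)² = -567 + (-1/36 + 3)² = -567 + (107/36)² = -567 + 11449/1296 = -723383/1296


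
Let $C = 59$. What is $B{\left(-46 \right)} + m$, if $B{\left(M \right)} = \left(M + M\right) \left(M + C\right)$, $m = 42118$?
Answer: $40922$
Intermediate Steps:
$B{\left(M \right)} = 2 M \left(59 + M\right)$ ($B{\left(M \right)} = \left(M + M\right) \left(M + 59\right) = 2 M \left(59 + M\right)$)
$B{\left(-46 \right)} + m = 2 \left(-46\right) \left(59 - 46\right) + 42118 = 2 \left(-46\right) 13 + 42118 = -1196 + 42118 = 40922$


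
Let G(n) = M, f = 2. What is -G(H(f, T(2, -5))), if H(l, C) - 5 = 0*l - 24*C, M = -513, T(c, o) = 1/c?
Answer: 513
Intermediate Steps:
T(c, o) = 1/c
H(l, C) = 5 - 24*C (H(l, C) = 5 + (0*l - 24*C) = 5 + (0 - 24*C) = 5 - 24*C)
G(n) = -513
-G(H(f, T(2, -5))) = -1*(-513) = 513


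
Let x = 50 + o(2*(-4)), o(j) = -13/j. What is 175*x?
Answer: 72275/8 ≈ 9034.4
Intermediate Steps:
x = 413/8 (x = 50 - 13/(2*(-4)) = 50 - 13/(-8) = 50 - 13*(-1/8) = 50 + 13/8 = 413/8 ≈ 51.625)
175*x = 175*(413/8) = 72275/8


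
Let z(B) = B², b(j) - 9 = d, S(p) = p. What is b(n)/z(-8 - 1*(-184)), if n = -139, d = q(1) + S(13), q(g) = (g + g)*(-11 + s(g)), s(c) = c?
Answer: 1/15488 ≈ 6.4566e-5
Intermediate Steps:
q(g) = 2*g*(-11 + g) (q(g) = (g + g)*(-11 + g) = (2*g)*(-11 + g) = 2*g*(-11 + g))
d = -7 (d = 2*1*(-11 + 1) + 13 = 2*1*(-10) + 13 = -20 + 13 = -7)
b(j) = 2 (b(j) = 9 - 7 = 2)
b(n)/z(-8 - 1*(-184)) = 2/((-8 - 1*(-184))²) = 2/((-8 + 184)²) = 2/(176²) = 2/30976 = 2*(1/30976) = 1/15488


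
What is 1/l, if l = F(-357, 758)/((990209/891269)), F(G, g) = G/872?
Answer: -863462248/318183033 ≈ -2.7137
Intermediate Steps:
F(G, g) = G/872 (F(G, g) = G*(1/872) = G/872)
l = -318183033/863462248 (l = ((1/872)*(-357))/((990209/891269)) = -357/(872*(990209*(1/891269))) = -357/(872*990209/891269) = -357/872*891269/990209 = -318183033/863462248 ≈ -0.36850)
1/l = 1/(-318183033/863462248) = -863462248/318183033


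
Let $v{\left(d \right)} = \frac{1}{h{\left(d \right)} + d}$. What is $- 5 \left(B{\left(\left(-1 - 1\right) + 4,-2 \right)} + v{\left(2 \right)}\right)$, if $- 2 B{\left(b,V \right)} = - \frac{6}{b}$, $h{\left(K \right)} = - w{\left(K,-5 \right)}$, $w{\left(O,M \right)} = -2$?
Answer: $- \frac{35}{4} \approx -8.75$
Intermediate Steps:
$h{\left(K \right)} = 2$ ($h{\left(K \right)} = \left(-1\right) \left(-2\right) = 2$)
$B{\left(b,V \right)} = \frac{3}{b}$ ($B{\left(b,V \right)} = - \frac{\left(-6\right) \frac{1}{b}}{2} = \frac{3}{b}$)
$v{\left(d \right)} = \frac{1}{2 + d}$
$- 5 \left(B{\left(\left(-1 - 1\right) + 4,-2 \right)} + v{\left(2 \right)}\right) = - 5 \left(\frac{3}{\left(-1 - 1\right) + 4} + \frac{1}{2 + 2}\right) = - 5 \left(\frac{3}{-2 + 4} + \frac{1}{4}\right) = - 5 \left(\frac{3}{2} + \frac{1}{4}\right) = \left(-5\right) \frac{7}{4} = - \frac{35}{4}$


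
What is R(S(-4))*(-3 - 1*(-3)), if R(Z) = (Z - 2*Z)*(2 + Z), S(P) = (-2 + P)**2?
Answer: 0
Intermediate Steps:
R(Z) = -Z*(2 + Z) (R(Z) = (-Z)*(2 + Z) = -Z*(2 + Z))
R(S(-4))*(-3 - 1*(-3)) = (-(-2 - 4)**2*(2 + (-2 - 4)**2))*(-3 - 1*(-3)) = (-1*(-6)**2*(2 + (-6)**2))*(-3 + 3) = -1*36*(2 + 36)*0 = -1*36*38*0 = -1368*0 = 0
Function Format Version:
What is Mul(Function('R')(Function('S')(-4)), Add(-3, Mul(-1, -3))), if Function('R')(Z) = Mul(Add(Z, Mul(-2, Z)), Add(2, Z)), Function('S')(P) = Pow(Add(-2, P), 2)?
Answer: 0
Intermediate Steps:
Function('R')(Z) = Mul(-1, Z, Add(2, Z)) (Function('R')(Z) = Mul(Mul(-1, Z), Add(2, Z)) = Mul(-1, Z, Add(2, Z)))
Mul(Function('R')(Function('S')(-4)), Add(-3, Mul(-1, -3))) = Mul(Mul(-1, Pow(Add(-2, -4), 2), Add(2, Pow(Add(-2, -4), 2))), Add(-3, Mul(-1, -3))) = Mul(Mul(-1, Pow(-6, 2), Add(2, Pow(-6, 2))), Add(-3, 3)) = Mul(Mul(-1, 36, Add(2, 36)), 0) = Mul(Mul(-1, 36, 38), 0) = Mul(-1368, 0) = 0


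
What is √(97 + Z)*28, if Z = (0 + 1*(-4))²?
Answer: 28*√113 ≈ 297.64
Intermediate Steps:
Z = 16 (Z = (0 - 4)² = (-4)² = 16)
√(97 + Z)*28 = √(97 + 16)*28 = √113*28 = 28*√113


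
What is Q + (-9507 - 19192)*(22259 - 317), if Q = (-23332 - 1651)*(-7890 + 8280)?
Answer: -639456828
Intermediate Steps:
Q = -9743370 (Q = -24983*390 = -9743370)
Q + (-9507 - 19192)*(22259 - 317) = -9743370 + (-9507 - 19192)*(22259 - 317) = -9743370 - 28699*21942 = -9743370 - 629713458 = -639456828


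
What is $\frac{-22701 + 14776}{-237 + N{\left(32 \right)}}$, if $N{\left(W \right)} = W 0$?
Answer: $\frac{7925}{237} \approx 33.439$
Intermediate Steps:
$N{\left(W \right)} = 0$
$\frac{-22701 + 14776}{-237 + N{\left(32 \right)}} = \frac{-22701 + 14776}{-237 + 0} = - \frac{7925}{-237} = \left(-7925\right) \left(- \frac{1}{237}\right) = \frac{7925}{237}$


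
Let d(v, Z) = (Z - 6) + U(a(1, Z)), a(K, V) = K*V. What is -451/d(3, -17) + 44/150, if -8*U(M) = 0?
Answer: 34331/1725 ≈ 19.902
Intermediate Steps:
U(M) = 0 (U(M) = -⅛*0 = 0)
d(v, Z) = -6 + Z (d(v, Z) = (Z - 6) + 0 = (-6 + Z) + 0 = -6 + Z)
-451/d(3, -17) + 44/150 = -451/(-6 - 17) + 44/150 = -451/(-23) + 44*(1/150) = -451*(-1/23) + 22/75 = 451/23 + 22/75 = 34331/1725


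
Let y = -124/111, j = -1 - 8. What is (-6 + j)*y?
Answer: 620/37 ≈ 16.757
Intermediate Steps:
j = -9
y = -124/111 (y = -124*1/111 = -124/111 ≈ -1.1171)
(-6 + j)*y = (-6 - 9)*(-124/111) = -15*(-124/111) = 620/37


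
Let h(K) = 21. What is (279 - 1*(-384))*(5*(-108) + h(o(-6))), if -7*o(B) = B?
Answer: -344097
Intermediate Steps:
o(B) = -B/7
(279 - 1*(-384))*(5*(-108) + h(o(-6))) = (279 - 1*(-384))*(5*(-108) + 21) = (279 + 384)*(-540 + 21) = 663*(-519) = -344097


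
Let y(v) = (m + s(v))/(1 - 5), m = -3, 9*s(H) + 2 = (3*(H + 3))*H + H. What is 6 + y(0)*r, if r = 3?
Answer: 101/12 ≈ 8.4167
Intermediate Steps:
s(H) = -2/9 + H/9 + H*(9 + 3*H)/9 (s(H) = -2/9 + ((3*(H + 3))*H + H)/9 = -2/9 + ((3*(3 + H))*H + H)/9 = -2/9 + ((9 + 3*H)*H + H)/9 = -2/9 + (H*(9 + 3*H) + H)/9 = -2/9 + (H + H*(9 + 3*H))/9 = -2/9 + (H/9 + H*(9 + 3*H)/9) = -2/9 + H/9 + H*(9 + 3*H)/9)
y(v) = 29/36 - 5*v/18 - v**2/12 (y(v) = (-3 + (-2/9 + v**2/3 + 10*v/9))/(1 - 5) = (-29/9 + v**2/3 + 10*v/9)/(-4) = (-29/9 + v**2/3 + 10*v/9)*(-1/4) = 29/36 - 5*v/18 - v**2/12)
6 + y(0)*r = 6 + (29/36 - 5/18*0 - 1/12*0**2)*3 = 6 + (29/36 + 0 - 1/12*0)*3 = 6 + (29/36 + 0 + 0)*3 = 6 + (29/36)*3 = 6 + 29/12 = 101/12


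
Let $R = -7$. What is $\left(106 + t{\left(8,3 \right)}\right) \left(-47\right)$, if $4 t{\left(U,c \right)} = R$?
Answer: $- \frac{19599}{4} \approx -4899.8$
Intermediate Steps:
$t{\left(U,c \right)} = - \frac{7}{4}$ ($t{\left(U,c \right)} = \frac{1}{4} \left(-7\right) = - \frac{7}{4}$)
$\left(106 + t{\left(8,3 \right)}\right) \left(-47\right) = \left(106 - \frac{7}{4}\right) \left(-47\right) = \frac{417}{4} \left(-47\right) = - \frac{19599}{4}$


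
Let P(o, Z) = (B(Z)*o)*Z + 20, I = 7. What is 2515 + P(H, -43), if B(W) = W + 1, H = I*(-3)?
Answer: -35391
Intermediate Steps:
H = -21 (H = 7*(-3) = -21)
B(W) = 1 + W
P(o, Z) = 20 + Z*o*(1 + Z) (P(o, Z) = ((1 + Z)*o)*Z + 20 = (o*(1 + Z))*Z + 20 = Z*o*(1 + Z) + 20 = 20 + Z*o*(1 + Z))
2515 + P(H, -43) = 2515 + (20 - 43*(-21)*(1 - 43)) = 2515 + (20 - 43*(-21)*(-42)) = 2515 + (20 - 37926) = 2515 - 37906 = -35391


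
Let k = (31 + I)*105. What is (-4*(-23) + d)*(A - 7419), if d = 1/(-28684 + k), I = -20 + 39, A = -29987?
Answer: -40322302681/11717 ≈ -3.4414e+6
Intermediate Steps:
I = 19
k = 5250 (k = (31 + 19)*105 = 50*105 = 5250)
d = -1/23434 (d = 1/(-28684 + 5250) = 1/(-23434) = -1/23434 ≈ -4.2673e-5)
(-4*(-23) + d)*(A - 7419) = (-4*(-23) - 1/23434)*(-29987 - 7419) = (92 - 1/23434)*(-37406) = (2155927/23434)*(-37406) = -40322302681/11717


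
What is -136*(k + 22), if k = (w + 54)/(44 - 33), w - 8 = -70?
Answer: -31824/11 ≈ -2893.1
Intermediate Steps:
w = -62 (w = 8 - 70 = -62)
k = -8/11 (k = (-62 + 54)/(44 - 33) = -8/11 ≈ -0.72727)
-136*(k + 22) = -136*(-8/11 + 22) = -136*234/11 = -31824/11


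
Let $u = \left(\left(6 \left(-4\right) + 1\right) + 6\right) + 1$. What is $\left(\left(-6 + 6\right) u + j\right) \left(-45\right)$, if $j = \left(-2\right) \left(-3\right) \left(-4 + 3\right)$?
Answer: $270$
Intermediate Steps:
$u = -16$ ($u = \left(\left(-24 + 1\right) + 6\right) + 1 = \left(-23 + 6\right) + 1 = -17 + 1 = -16$)
$j = -6$ ($j = 6 \left(-1\right) = -6$)
$\left(\left(-6 + 6\right) u + j\right) \left(-45\right) = \left(\left(-6 + 6\right) \left(-16\right) - 6\right) \left(-45\right) = \left(0 \left(-16\right) - 6\right) \left(-45\right) = \left(0 - 6\right) \left(-45\right) = \left(-6\right) \left(-45\right) = 270$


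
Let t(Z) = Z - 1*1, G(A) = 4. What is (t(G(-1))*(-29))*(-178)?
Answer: 15486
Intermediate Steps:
t(Z) = -1 + Z (t(Z) = Z - 1 = -1 + Z)
(t(G(-1))*(-29))*(-178) = ((-1 + 4)*(-29))*(-178) = (3*(-29))*(-178) = -87*(-178) = 15486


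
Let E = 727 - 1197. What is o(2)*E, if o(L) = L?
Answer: -940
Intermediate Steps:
E = -470
o(2)*E = 2*(-470) = -940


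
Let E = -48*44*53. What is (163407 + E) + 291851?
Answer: 343322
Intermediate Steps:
E = -111936 (E = -2112*53 = -111936)
(163407 + E) + 291851 = (163407 - 111936) + 291851 = 51471 + 291851 = 343322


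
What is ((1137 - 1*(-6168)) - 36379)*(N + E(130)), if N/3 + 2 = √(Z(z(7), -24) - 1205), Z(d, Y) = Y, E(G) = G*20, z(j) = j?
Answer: -75417956 - 87222*I*√1229 ≈ -7.5418e+7 - 3.0578e+6*I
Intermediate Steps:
E(G) = 20*G
N = -6 + 3*I*√1229 (N = -6 + 3*√(-24 - 1205) = -6 + 3*√(-1229) = -6 + 3*(I*√1229) = -6 + 3*I*√1229 ≈ -6.0 + 105.17*I)
((1137 - 1*(-6168)) - 36379)*(N + E(130)) = ((1137 - 1*(-6168)) - 36379)*((-6 + 3*I*√1229) + 20*130) = ((1137 + 6168) - 36379)*((-6 + 3*I*√1229) + 2600) = (7305 - 36379)*(2594 + 3*I*√1229) = -29074*(2594 + 3*I*√1229) = -75417956 - 87222*I*√1229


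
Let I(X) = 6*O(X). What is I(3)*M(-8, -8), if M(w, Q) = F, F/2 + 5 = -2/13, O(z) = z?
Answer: -2412/13 ≈ -185.54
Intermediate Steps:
F = -134/13 (F = -10 + 2*(-2/13) = -10 - 4/13 = -134/13 ≈ -10.308)
M(w, Q) = -134/13
I(X) = 6*X
I(3)*M(-8, -8) = (6*3)*(-134/13) = 18*(-134/13) = -2412/13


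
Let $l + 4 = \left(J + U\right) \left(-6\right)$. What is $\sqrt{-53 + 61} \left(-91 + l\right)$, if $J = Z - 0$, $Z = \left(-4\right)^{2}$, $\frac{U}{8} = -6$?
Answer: $194 \sqrt{2} \approx 274.36$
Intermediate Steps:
$U = -48$ ($U = 8 \left(-6\right) = -48$)
$Z = 16$
$J = 16$ ($J = 16 - 0 = 16 + 0 = 16$)
$l = 188$ ($l = -4 + \left(16 - 48\right) \left(-6\right) = -4 - -192 = -4 + 192 = 188$)
$\sqrt{-53 + 61} \left(-91 + l\right) = \sqrt{-53 + 61} \left(-91 + 188\right) = \sqrt{8} \cdot 97 = 2 \sqrt{2} \cdot 97 = 194 \sqrt{2}$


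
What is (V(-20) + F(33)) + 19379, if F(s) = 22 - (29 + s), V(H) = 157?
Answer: 19496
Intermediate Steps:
F(s) = -7 - s (F(s) = 22 + (-29 - s) = -7 - s)
(V(-20) + F(33)) + 19379 = (157 + (-7 - 1*33)) + 19379 = (157 + (-7 - 33)) + 19379 = (157 - 40) + 19379 = 117 + 19379 = 19496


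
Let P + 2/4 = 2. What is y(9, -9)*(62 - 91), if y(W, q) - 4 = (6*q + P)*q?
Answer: -27637/2 ≈ -13819.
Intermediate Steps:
P = 3/2 (P = -1/2 + 2 = 3/2 ≈ 1.5000)
y(W, q) = 4 + q*(3/2 + 6*q) (y(W, q) = 4 + (6*q + 3/2)*q = 4 + (3/2 + 6*q)*q = 4 + q*(3/2 + 6*q))
y(9, -9)*(62 - 91) = (4 + 6*(-9)**2 + (3/2)*(-9))*(62 - 91) = (4 + 6*81 - 27/2)*(-29) = (4 + 486 - 27/2)*(-29) = (953/2)*(-29) = -27637/2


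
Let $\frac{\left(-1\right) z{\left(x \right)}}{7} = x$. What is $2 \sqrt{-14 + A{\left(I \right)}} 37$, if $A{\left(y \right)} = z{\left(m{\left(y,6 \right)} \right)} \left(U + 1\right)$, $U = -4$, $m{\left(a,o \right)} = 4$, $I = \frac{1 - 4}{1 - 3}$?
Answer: $74 \sqrt{70} \approx 619.13$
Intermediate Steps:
$I = \frac{3}{2}$ ($I = - \frac{3}{-2} = \left(-3\right) \left(- \frac{1}{2}\right) = \frac{3}{2} \approx 1.5$)
$z{\left(x \right)} = - 7 x$
$A{\left(y \right)} = 84$ ($A{\left(y \right)} = \left(-7\right) 4 \left(-4 + 1\right) = \left(-28\right) \left(-3\right) = 84$)
$2 \sqrt{-14 + A{\left(I \right)}} 37 = 2 \sqrt{-14 + 84} \cdot 37 = 2 \sqrt{70} \cdot 37 = 74 \sqrt{70}$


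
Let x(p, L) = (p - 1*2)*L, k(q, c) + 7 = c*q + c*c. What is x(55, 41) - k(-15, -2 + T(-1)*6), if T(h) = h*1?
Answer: 1996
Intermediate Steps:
T(h) = h
k(q, c) = -7 + c² + c*q (k(q, c) = -7 + (c*q + c*c) = -7 + (c*q + c²) = -7 + (c² + c*q) = -7 + c² + c*q)
x(p, L) = L*(-2 + p) (x(p, L) = (p - 2)*L = (-2 + p)*L = L*(-2 + p))
x(55, 41) - k(-15, -2 + T(-1)*6) = 41*(-2 + 55) - (-7 + (-2 - 1*6)² + (-2 - 1*6)*(-15)) = 41*53 - (-7 + (-2 - 6)² + (-2 - 6)*(-15)) = 2173 - (-7 + (-8)² - 8*(-15)) = 2173 - (-7 + 64 + 120) = 2173 - 1*177 = 2173 - 177 = 1996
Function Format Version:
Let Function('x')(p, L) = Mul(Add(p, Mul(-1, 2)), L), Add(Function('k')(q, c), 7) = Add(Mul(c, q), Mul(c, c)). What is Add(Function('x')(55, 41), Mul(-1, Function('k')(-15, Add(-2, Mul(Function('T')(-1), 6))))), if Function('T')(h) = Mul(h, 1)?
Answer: 1996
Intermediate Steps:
Function('T')(h) = h
Function('k')(q, c) = Add(-7, Pow(c, 2), Mul(c, q)) (Function('k')(q, c) = Add(-7, Add(Mul(c, q), Mul(c, c))) = Add(-7, Add(Mul(c, q), Pow(c, 2))) = Add(-7, Add(Pow(c, 2), Mul(c, q))) = Add(-7, Pow(c, 2), Mul(c, q)))
Function('x')(p, L) = Mul(L, Add(-2, p)) (Function('x')(p, L) = Mul(Add(p, -2), L) = Mul(Add(-2, p), L) = Mul(L, Add(-2, p)))
Add(Function('x')(55, 41), Mul(-1, Function('k')(-15, Add(-2, Mul(Function('T')(-1), 6))))) = Add(Mul(41, Add(-2, 55)), Mul(-1, Add(-7, Pow(Add(-2, Mul(-1, 6)), 2), Mul(Add(-2, Mul(-1, 6)), -15)))) = Add(Mul(41, 53), Mul(-1, Add(-7, Pow(Add(-2, -6), 2), Mul(Add(-2, -6), -15)))) = Add(2173, Mul(-1, Add(-7, Pow(-8, 2), Mul(-8, -15)))) = Add(2173, Mul(-1, Add(-7, 64, 120))) = Add(2173, Mul(-1, 177)) = Add(2173, -177) = 1996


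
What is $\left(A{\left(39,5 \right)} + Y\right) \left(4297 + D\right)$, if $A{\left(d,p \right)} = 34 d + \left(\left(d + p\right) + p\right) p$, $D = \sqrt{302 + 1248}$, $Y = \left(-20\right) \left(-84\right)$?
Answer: $13969547 + 16255 \sqrt{62} \approx 1.4098 \cdot 10^{7}$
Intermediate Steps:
$Y = 1680$
$D = 5 \sqrt{62}$ ($D = \sqrt{1550} = 5 \sqrt{62} \approx 39.37$)
$A{\left(d,p \right)} = 34 d + p \left(d + 2 p\right)$ ($A{\left(d,p \right)} = 34 d + \left(d + 2 p\right) p = 34 d + p \left(d + 2 p\right)$)
$\left(A{\left(39,5 \right)} + Y\right) \left(4297 + D\right) = \left(\left(2 \cdot 5^{2} + 34 \cdot 39 + 39 \cdot 5\right) + 1680\right) \left(4297 + 5 \sqrt{62}\right) = \left(\left(2 \cdot 25 + 1326 + 195\right) + 1680\right) \left(4297 + 5 \sqrt{62}\right) = \left(\left(50 + 1326 + 195\right) + 1680\right) \left(4297 + 5 \sqrt{62}\right) = \left(1571 + 1680\right) \left(4297 + 5 \sqrt{62}\right) = 3251 \left(4297 + 5 \sqrt{62}\right) = 13969547 + 16255 \sqrt{62}$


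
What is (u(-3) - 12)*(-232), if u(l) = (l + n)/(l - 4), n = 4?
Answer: 19720/7 ≈ 2817.1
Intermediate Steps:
u(l) = (4 + l)/(-4 + l) (u(l) = (l + 4)/(l - 4) = (4 + l)/(-4 + l))
(u(-3) - 12)*(-232) = ((4 - 3)/(-4 - 3) - 12)*(-232) = (1/(-7) - 12)*(-232) = (-⅐*1 - 12)*(-232) = (-⅐ - 12)*(-232) = -85/7*(-232) = 19720/7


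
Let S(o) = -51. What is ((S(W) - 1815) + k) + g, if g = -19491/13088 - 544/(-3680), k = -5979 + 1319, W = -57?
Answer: -9824432089/1505120 ≈ -6527.3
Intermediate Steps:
k = -4660
g = -2018969/1505120 (g = -19491*1/13088 - 544*(-1/3680) = -19491/13088 + 17/115 = -2018969/1505120 ≈ -1.3414)
((S(W) - 1815) + k) + g = ((-51 - 1815) - 4660) - 2018969/1505120 = (-1866 - 4660) - 2018969/1505120 = -6526 - 2018969/1505120 = -9824432089/1505120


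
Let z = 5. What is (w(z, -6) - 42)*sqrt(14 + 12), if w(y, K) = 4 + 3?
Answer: -35*sqrt(26) ≈ -178.47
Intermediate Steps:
w(y, K) = 7
(w(z, -6) - 42)*sqrt(14 + 12) = (7 - 42)*sqrt(14 + 12) = -35*sqrt(26)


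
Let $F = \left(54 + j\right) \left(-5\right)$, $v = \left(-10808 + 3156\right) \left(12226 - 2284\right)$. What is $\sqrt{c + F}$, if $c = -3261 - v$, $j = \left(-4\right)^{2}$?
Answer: $\sqrt{76072573} \approx 8722.0$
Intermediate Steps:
$j = 16$
$v = -76076184$ ($v = \left(-7652\right) 9942 = -76076184$)
$F = -350$ ($F = \left(54 + 16\right) \left(-5\right) = 70 \left(-5\right) = -350$)
$c = 76072923$ ($c = -3261 - -76076184 = -3261 + 76076184 = 76072923$)
$\sqrt{c + F} = \sqrt{76072923 - 350} = \sqrt{76072573}$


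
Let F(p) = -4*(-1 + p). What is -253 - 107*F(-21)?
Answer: -9669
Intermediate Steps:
F(p) = 4 - 4*p
-253 - 107*F(-21) = -253 - 107*(4 - 4*(-21)) = -253 - 107*(4 + 84) = -253 - 107*88 = -253 - 9416 = -9669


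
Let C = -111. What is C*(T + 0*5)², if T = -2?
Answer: -444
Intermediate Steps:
C*(T + 0*5)² = -111*(-2 + 0*5)² = -111*(-2 + 0)² = -111*(-2)² = -111*4 = -444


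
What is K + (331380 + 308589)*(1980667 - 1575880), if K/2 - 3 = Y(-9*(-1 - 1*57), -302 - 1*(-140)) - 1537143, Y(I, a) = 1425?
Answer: 259048060173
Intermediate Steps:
K = -3071430 (K = 6 + 2*(1425 - 1537143) = 6 + 2*(-1535718) = 6 - 3071436 = -3071430)
K + (331380 + 308589)*(1980667 - 1575880) = -3071430 + (331380 + 308589)*(1980667 - 1575880) = -3071430 + 639969*404787 = -3071430 + 259051131603 = 259048060173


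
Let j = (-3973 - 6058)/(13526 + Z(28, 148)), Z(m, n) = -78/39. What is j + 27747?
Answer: 53605771/1932 ≈ 27746.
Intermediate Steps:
Z(m, n) = -2 (Z(m, n) = -78*1/39 = -2)
j = -1433/1932 (j = (-3973 - 6058)/(13526 - 2) = -10031/13524 = -10031*1/13524 = -1433/1932 ≈ -0.74172)
j + 27747 = -1433/1932 + 27747 = 53605771/1932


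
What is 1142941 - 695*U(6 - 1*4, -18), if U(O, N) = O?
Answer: 1141551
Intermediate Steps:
1142941 - 695*U(6 - 1*4, -18) = 1142941 - 695*(6 - 1*4) = 1142941 - 695*(6 - 4) = 1142941 - 695*2 = 1142941 - 1*1390 = 1142941 - 1390 = 1141551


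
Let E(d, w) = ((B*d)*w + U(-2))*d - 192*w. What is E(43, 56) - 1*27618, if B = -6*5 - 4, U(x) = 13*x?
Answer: -3559984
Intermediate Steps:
B = -34 (B = -30 - 4 = -34)
E(d, w) = -192*w + d*(-26 - 34*d*w) (E(d, w) = ((-34*d)*w + 13*(-2))*d - 192*w = (-34*d*w - 26)*d - 192*w = (-26 - 34*d*w)*d - 192*w = d*(-26 - 34*d*w) - 192*w = -192*w + d*(-26 - 34*d*w))
E(43, 56) - 1*27618 = (-192*56 - 26*43 - 34*56*43²) - 1*27618 = (-10752 - 1118 - 34*56*1849) - 27618 = (-10752 - 1118 - 3520496) - 27618 = -3532366 - 27618 = -3559984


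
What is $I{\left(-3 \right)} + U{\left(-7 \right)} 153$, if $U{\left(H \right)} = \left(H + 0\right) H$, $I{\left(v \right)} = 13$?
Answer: $7510$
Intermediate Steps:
$U{\left(H \right)} = H^{2}$ ($U{\left(H \right)} = H H = H^{2}$)
$I{\left(-3 \right)} + U{\left(-7 \right)} 153 = 13 + \left(-7\right)^{2} \cdot 153 = 13 + 49 \cdot 153 = 13 + 7497 = 7510$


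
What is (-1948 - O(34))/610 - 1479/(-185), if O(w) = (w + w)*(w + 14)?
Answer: -6203/11285 ≈ -0.54967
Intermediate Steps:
O(w) = 2*w*(14 + w) (O(w) = (2*w)*(14 + w) = 2*w*(14 + w))
(-1948 - O(34))/610 - 1479/(-185) = (-1948 - 2*34*(14 + 34))/610 - 1479/(-185) = (-1948 - 2*34*48)*(1/610) - 1479*(-1/185) = (-1948 - 1*3264)*(1/610) + 1479/185 = (-1948 - 3264)*(1/610) + 1479/185 = -5212*1/610 + 1479/185 = -2606/305 + 1479/185 = -6203/11285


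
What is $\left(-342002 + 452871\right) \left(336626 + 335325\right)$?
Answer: $74498535419$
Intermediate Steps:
$\left(-342002 + 452871\right) \left(336626 + 335325\right) = 110869 \cdot 671951 = 74498535419$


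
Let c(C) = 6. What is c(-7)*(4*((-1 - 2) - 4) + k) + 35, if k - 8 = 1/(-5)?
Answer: -431/5 ≈ -86.200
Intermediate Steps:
k = 39/5 (k = 8 + 1/(-5) = 8 + 1*(-⅕) = 8 - ⅕ = 39/5 ≈ 7.8000)
c(-7)*(4*((-1 - 2) - 4) + k) + 35 = 6*(4*((-1 - 2) - 4) + 39/5) + 35 = 6*(4*(-3 - 4) + 39/5) + 35 = 6*(4*(-7) + 39/5) + 35 = 6*(-28 + 39/5) + 35 = 6*(-101/5) + 35 = -606/5 + 35 = -431/5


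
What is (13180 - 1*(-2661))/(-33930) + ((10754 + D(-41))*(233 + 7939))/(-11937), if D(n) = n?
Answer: -990215484499/135007470 ≈ -7334.5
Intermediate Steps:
(13180 - 1*(-2661))/(-33930) + ((10754 + D(-41))*(233 + 7939))/(-11937) = (13180 - 1*(-2661))/(-33930) + ((10754 - 41)*(233 + 7939))/(-11937) = (13180 + 2661)*(-1/33930) + (10713*8172)*(-1/11937) = 15841*(-1/33930) + 87546636*(-1/11937) = -15841/33930 - 29182212/3979 = -990215484499/135007470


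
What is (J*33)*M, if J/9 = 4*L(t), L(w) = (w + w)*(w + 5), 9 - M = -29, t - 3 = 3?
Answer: 5959008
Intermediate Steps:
t = 6 (t = 3 + 3 = 6)
M = 38 (M = 9 - 1*(-29) = 9 + 29 = 38)
L(w) = 2*w*(5 + w) (L(w) = (2*w)*(5 + w) = 2*w*(5 + w))
J = 4752 (J = 9*(4*(2*6*(5 + 6))) = 9*(4*(2*6*11)) = 9*(4*132) = 9*528 = 4752)
(J*33)*M = (4752*33)*38 = 156816*38 = 5959008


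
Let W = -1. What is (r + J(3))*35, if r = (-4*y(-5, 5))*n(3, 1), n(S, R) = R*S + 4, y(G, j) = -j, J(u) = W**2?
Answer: 4935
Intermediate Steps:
J(u) = 1 (J(u) = (-1)**2 = 1)
n(S, R) = 4 + R*S
r = 140 (r = (-(-4)*5)*(4 + 1*3) = (-4*(-5))*(4 + 3) = 20*7 = 140)
(r + J(3))*35 = (140 + 1)*35 = 141*35 = 4935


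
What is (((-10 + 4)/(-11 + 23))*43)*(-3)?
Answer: 129/2 ≈ 64.500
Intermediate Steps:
(((-10 + 4)/(-11 + 23))*43)*(-3) = (-6/12*43)*(-3) = (-6*1/12*43)*(-3) = -½*43*(-3) = -43/2*(-3) = 129/2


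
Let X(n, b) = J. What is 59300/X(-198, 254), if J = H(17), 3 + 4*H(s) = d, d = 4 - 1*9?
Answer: -29650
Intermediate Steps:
d = -5 (d = 4 - 9 = -5)
H(s) = -2 (H(s) = -¾ + (¼)*(-5) = -¾ - 5/4 = -2)
J = -2
X(n, b) = -2
59300/X(-198, 254) = 59300/(-2) = 59300*(-½) = -29650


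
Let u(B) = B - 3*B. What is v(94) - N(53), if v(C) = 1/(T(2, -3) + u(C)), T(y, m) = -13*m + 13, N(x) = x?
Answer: -7209/136 ≈ -53.007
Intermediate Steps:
T(y, m) = 13 - 13*m
u(B) = -2*B
v(C) = 1/(52 - 2*C) (v(C) = 1/((13 - 13*(-3)) - 2*C) = 1/((13 + 39) - 2*C) = 1/(52 - 2*C))
v(94) - N(53) = -1/(-52 + 2*94) - 1*53 = -1/(-52 + 188) - 53 = -1/136 - 53 = -7209/136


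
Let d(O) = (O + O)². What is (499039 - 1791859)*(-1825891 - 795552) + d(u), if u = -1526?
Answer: 3389063253964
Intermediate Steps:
d(O) = 4*O² (d(O) = (2*O)² = 4*O²)
(499039 - 1791859)*(-1825891 - 795552) + d(u) = (499039 - 1791859)*(-1825891 - 795552) + 4*(-1526)² = -1292820*(-2621443) + 4*2328676 = 3389053939260 + 9314704 = 3389063253964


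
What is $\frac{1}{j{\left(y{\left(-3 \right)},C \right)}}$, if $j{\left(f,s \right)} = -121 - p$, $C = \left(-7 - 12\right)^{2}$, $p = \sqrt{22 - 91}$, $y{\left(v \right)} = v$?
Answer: $\frac{i}{\sqrt{69} - 121 i} \approx -0.0082257 + 0.00056469 i$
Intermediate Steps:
$p = i \sqrt{69}$ ($p = \sqrt{-69} = i \sqrt{69} \approx 8.3066 i$)
$C = 361$ ($C = \left(-19\right)^{2} = 361$)
$j{\left(f,s \right)} = -121 - i \sqrt{69}$
$\frac{1}{j{\left(y{\left(-3 \right)},C \right)}} = \frac{1}{-121 - i \sqrt{69}}$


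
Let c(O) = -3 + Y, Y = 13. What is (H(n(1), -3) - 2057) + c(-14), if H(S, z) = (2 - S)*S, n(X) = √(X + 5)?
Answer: -2053 + 2*√6 ≈ -2048.1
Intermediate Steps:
c(O) = 10 (c(O) = -3 + 13 = 10)
n(X) = √(5 + X)
H(S, z) = S*(2 - S)
(H(n(1), -3) - 2057) + c(-14) = (√(5 + 1)*(2 - √(5 + 1)) - 2057) + 10 = (√6*(2 - √6) - 2057) + 10 = (-2057 + √6*(2 - √6)) + 10 = -2047 + √6*(2 - √6)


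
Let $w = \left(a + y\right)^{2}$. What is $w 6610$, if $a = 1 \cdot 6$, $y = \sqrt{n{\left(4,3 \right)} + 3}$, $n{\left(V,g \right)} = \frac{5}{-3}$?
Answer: $\frac{740320}{3} + 52880 \sqrt{3} \approx 3.3836 \cdot 10^{5}$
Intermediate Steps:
$n{\left(V,g \right)} = - \frac{5}{3}$ ($n{\left(V,g \right)} = 5 \left(- \frac{1}{3}\right) = - \frac{5}{3}$)
$y = \frac{2 \sqrt{3}}{3}$ ($y = \sqrt{- \frac{5}{3} + 3} = \sqrt{\frac{4}{3}} = \frac{2 \sqrt{3}}{3} \approx 1.1547$)
$a = 6$
$w = \left(6 + \frac{2 \sqrt{3}}{3}\right)^{2} \approx 51.19$
$w 6610 = \left(\frac{112}{3} + 8 \sqrt{3}\right) 6610 = \frac{740320}{3} + 52880 \sqrt{3}$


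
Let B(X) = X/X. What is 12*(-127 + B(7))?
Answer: -1512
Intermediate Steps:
B(X) = 1
12*(-127 + B(7)) = 12*(-127 + 1) = 12*(-126) = -1512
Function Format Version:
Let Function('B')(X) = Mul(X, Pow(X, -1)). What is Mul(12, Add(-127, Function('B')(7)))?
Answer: -1512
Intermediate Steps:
Function('B')(X) = 1
Mul(12, Add(-127, Function('B')(7))) = Mul(12, Add(-127, 1)) = Mul(12, -126) = -1512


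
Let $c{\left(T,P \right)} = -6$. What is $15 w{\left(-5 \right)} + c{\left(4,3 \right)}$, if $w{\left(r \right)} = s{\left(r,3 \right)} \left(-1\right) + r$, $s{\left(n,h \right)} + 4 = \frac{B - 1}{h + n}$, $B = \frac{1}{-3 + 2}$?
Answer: $-36$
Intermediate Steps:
$B = -1$ ($B = \frac{1}{-1} = -1$)
$s{\left(n,h \right)} = -4 - \frac{2}{h + n}$ ($s{\left(n,h \right)} = -4 + \frac{-1 - 1}{h + n} = -4 - \frac{2}{h + n}$)
$w{\left(r \right)} = r - \frac{2 \left(-7 - 2 r\right)}{3 + r}$ ($w{\left(r \right)} = \frac{2 \left(-1 - 6 - 2 r\right)}{3 + r} \left(-1\right) + r = \frac{2 \left(-7 - 2 r\right)}{3 + r} \left(-1\right) + r = - \frac{2 \left(-7 - 2 r\right)}{3 + r} + r = r - \frac{2 \left(-7 - 2 r\right)}{3 + r}$)
$15 w{\left(-5 \right)} + c{\left(4,3 \right)} = 15 \frac{14 + \left(-5\right)^{2} + 7 \left(-5\right)}{3 - 5} - 6 = 15 \frac{14 + 25 - 35}{-2} - 6 = 15 \left(\left(- \frac{1}{2}\right) 4\right) - 6 = 15 \left(-2\right) - 6 = -30 - 6 = -36$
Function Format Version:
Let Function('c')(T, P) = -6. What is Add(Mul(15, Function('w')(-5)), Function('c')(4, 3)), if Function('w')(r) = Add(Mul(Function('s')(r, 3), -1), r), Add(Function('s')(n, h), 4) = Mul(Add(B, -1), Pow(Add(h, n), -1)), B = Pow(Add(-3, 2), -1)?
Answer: -36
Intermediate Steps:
B = -1 (B = Pow(-1, -1) = -1)
Function('s')(n, h) = Add(-4, Mul(-2, Pow(Add(h, n), -1))) (Function('s')(n, h) = Add(-4, Mul(Add(-1, -1), Pow(Add(h, n), -1))) = Add(-4, Mul(-2, Pow(Add(h, n), -1))))
Function('w')(r) = Add(r, Mul(-2, Pow(Add(3, r), -1), Add(-7, Mul(-2, r)))) (Function('w')(r) = Add(Mul(Mul(2, Pow(Add(3, r), -1), Add(-1, Mul(-2, 3), Mul(-2, r))), -1), r) = Add(Mul(Mul(2, Pow(Add(3, r), -1), Add(-1, -6, Mul(-2, r))), -1), r) = Add(Mul(Mul(2, Pow(Add(3, r), -1), Add(-7, Mul(-2, r))), -1), r) = Add(Mul(-2, Pow(Add(3, r), -1), Add(-7, Mul(-2, r))), r) = Add(r, Mul(-2, Pow(Add(3, r), -1), Add(-7, Mul(-2, r)))))
Add(Mul(15, Function('w')(-5)), Function('c')(4, 3)) = Add(Mul(15, Mul(Pow(Add(3, -5), -1), Add(14, Pow(-5, 2), Mul(7, -5)))), -6) = Add(Mul(15, Mul(Pow(-2, -1), Add(14, 25, -35))), -6) = Add(Mul(15, Mul(Rational(-1, 2), 4)), -6) = Add(Mul(15, -2), -6) = Add(-30, -6) = -36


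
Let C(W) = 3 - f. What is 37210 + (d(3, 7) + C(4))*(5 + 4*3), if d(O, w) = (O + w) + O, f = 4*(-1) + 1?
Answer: 37533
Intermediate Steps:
f = -3 (f = -4 + 1 = -3)
C(W) = 6 (C(W) = 3 - 1*(-3) = 3 + 3 = 6)
d(O, w) = w + 2*O
37210 + (d(3, 7) + C(4))*(5 + 4*3) = 37210 + ((7 + 2*3) + 6)*(5 + 4*3) = 37210 + ((7 + 6) + 6)*(5 + 12) = 37210 + (13 + 6)*17 = 37210 + 19*17 = 37210 + 323 = 37533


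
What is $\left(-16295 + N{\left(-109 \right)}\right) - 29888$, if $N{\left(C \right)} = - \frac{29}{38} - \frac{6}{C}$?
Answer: $- \frac{191292919}{4142} \approx -46184.0$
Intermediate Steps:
$N{\left(C \right)} = - \frac{29}{38} - \frac{6}{C}$ ($N{\left(C \right)} = \left(-29\right) \frac{1}{38} - \frac{6}{C} = - \frac{29}{38} - \frac{6}{C}$)
$\left(-16295 + N{\left(-109 \right)}\right) - 29888 = \left(-16295 - \left(\frac{29}{38} + \frac{6}{-109}\right)\right) - 29888 = \left(-16295 - \frac{2933}{4142}\right) - 29888 = - \frac{67496823}{4142} - 29888 = - \frac{191292919}{4142}$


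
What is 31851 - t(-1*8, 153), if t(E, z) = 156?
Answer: 31695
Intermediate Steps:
31851 - t(-1*8, 153) = 31851 - 1*156 = 31851 - 156 = 31695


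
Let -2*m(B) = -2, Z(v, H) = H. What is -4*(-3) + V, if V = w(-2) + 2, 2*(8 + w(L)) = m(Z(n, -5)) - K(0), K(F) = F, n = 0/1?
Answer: 13/2 ≈ 6.5000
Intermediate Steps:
n = 0 (n = 0*1 = 0)
m(B) = 1 (m(B) = -1/2*(-2) = 1)
w(L) = -15/2 (w(L) = -8 + (1 - 1*0)/2 = -8 + (1 + 0)/2 = -8 + (1/2)*1 = -8 + 1/2 = -15/2)
V = -11/2 (V = -15/2 + 2 = -11/2 ≈ -5.5000)
-4*(-3) + V = -4*(-3) - 11/2 = 12 - 11/2 = 13/2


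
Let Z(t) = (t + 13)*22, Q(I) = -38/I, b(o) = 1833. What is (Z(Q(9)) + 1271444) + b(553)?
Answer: 11461231/9 ≈ 1.2735e+6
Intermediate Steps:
Z(t) = 286 + 22*t (Z(t) = (13 + t)*22 = 286 + 22*t)
(Z(Q(9)) + 1271444) + b(553) = ((286 + 22*(-38/9)) + 1271444) + 1833 = ((286 - 836/9) + 1271444) + 1833 = (1738/9 + 1271444) + 1833 = 11444734/9 + 1833 = 11461231/9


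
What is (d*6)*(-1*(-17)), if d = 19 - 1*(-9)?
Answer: 2856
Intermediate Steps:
d = 28 (d = 19 + 9 = 28)
(d*6)*(-1*(-17)) = (28*6)*(-1*(-17)) = 168*17 = 2856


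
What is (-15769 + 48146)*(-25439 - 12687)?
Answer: -1234405502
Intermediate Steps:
(-15769 + 48146)*(-25439 - 12687) = 32377*(-38126) = -1234405502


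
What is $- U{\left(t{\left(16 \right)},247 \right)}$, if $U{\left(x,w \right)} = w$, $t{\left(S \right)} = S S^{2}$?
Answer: $-247$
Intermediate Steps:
$t{\left(S \right)} = S^{3}$
$- U{\left(t{\left(16 \right)},247 \right)} = \left(-1\right) 247 = -247$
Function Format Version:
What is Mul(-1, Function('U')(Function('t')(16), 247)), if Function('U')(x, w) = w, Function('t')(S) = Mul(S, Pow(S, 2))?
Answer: -247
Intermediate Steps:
Function('t')(S) = Pow(S, 3)
Mul(-1, Function('U')(Function('t')(16), 247)) = Mul(-1, 247) = -247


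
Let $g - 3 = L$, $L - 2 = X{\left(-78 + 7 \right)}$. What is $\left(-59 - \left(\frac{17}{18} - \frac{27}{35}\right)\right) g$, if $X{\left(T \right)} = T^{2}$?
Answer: $- \frac{31351639}{105} \approx -2.9859 \cdot 10^{5}$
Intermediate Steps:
$L = 5043$ ($L = 2 + \left(-78 + 7\right)^{2} = 2 + \left(-71\right)^{2} = 2 + 5041 = 5043$)
$g = 5046$ ($g = 3 + 5043 = 5046$)
$\left(-59 - \left(\frac{17}{18} - \frac{27}{35}\right)\right) g = \left(-59 - \left(\frac{17}{18} - \frac{27}{35}\right)\right) 5046 = \left(-59 - \frac{109}{630}\right) 5046 = \left(- \frac{37279}{630}\right) 5046 = - \frac{31351639}{105}$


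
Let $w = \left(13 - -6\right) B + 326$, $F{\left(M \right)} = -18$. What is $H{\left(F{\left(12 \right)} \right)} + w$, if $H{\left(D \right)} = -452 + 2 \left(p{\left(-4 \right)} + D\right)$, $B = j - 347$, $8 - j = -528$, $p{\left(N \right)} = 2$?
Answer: $3433$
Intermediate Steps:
$j = 536$ ($j = 8 - -528 = 8 + 528 = 536$)
$B = 189$ ($B = 536 - 347 = 189$)
$H{\left(D \right)} = -448 + 2 D$ ($H{\left(D \right)} = -452 + 2 \left(2 + D\right) = -452 + \left(4 + 2 D\right) = -448 + 2 D$)
$w = 3917$ ($w = \left(13 - -6\right) 189 + 326 = \left(13 + 6\right) 189 + 326 = 19 \cdot 189 + 326 = 3591 + 326 = 3917$)
$H{\left(F{\left(12 \right)} \right)} + w = \left(-448 + 2 \left(-18\right)\right) + 3917 = \left(-448 - 36\right) + 3917 = -484 + 3917 = 3433$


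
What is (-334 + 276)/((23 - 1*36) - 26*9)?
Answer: 58/247 ≈ 0.23482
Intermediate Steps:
(-334 + 276)/((23 - 1*36) - 26*9) = -58/((23 - 36) - 234) = -58/(-13 - 234) = -58/(-247) = -58*(-1/247) = 58/247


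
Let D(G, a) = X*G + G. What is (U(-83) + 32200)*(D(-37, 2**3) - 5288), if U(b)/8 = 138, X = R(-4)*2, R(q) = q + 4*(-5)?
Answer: -118195896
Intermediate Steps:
R(q) = -20 + q (R(q) = q - 20 = -20 + q)
X = -48 (X = (-20 - 4)*2 = -24*2 = -48)
U(b) = 1104 (U(b) = 8*138 = 1104)
D(G, a) = -47*G (D(G, a) = -48*G + G = -47*G)
(U(-83) + 32200)*(D(-37, 2**3) - 5288) = (1104 + 32200)*(-47*(-37) - 5288) = 33304*(1739 - 5288) = 33304*(-3549) = -118195896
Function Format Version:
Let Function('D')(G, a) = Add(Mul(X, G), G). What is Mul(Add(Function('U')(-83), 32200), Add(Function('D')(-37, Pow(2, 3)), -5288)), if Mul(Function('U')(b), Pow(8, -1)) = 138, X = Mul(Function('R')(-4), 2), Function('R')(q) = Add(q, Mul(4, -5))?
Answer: -118195896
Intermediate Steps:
Function('R')(q) = Add(-20, q) (Function('R')(q) = Add(q, -20) = Add(-20, q))
X = -48 (X = Mul(Add(-20, -4), 2) = Mul(-24, 2) = -48)
Function('U')(b) = 1104 (Function('U')(b) = Mul(8, 138) = 1104)
Function('D')(G, a) = Mul(-47, G) (Function('D')(G, a) = Add(Mul(-48, G), G) = Mul(-47, G))
Mul(Add(Function('U')(-83), 32200), Add(Function('D')(-37, Pow(2, 3)), -5288)) = Mul(Add(1104, 32200), Add(Mul(-47, -37), -5288)) = Mul(33304, Add(1739, -5288)) = Mul(33304, -3549) = -118195896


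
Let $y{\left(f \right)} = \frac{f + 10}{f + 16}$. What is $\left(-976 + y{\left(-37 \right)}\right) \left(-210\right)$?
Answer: $204690$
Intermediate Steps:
$y{\left(f \right)} = \frac{10 + f}{16 + f}$
$\left(-976 + y{\left(-37 \right)}\right) \left(-210\right) = \left(-976 + \frac{10 - 37}{16 - 37}\right) \left(-210\right) = \left(-976 + \frac{1}{-21} \left(-27\right)\right) \left(-210\right) = \left(-976 - - \frac{9}{7}\right) \left(-210\right) = \left(-976 + \frac{9}{7}\right) \left(-210\right) = \left(- \frac{6823}{7}\right) \left(-210\right) = 204690$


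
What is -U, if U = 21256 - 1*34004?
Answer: 12748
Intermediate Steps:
U = -12748 (U = 21256 - 34004 = -12748)
-U = -1*(-12748) = 12748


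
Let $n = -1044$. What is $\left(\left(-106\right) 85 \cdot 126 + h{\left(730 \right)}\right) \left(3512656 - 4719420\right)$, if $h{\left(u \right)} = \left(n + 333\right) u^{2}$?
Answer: $458603095710240$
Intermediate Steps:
$h{\left(u \right)} = - 711 u^{2}$ ($h{\left(u \right)} = \left(-1044 + 333\right) u^{2} = - 711 u^{2}$)
$\left(\left(-106\right) 85 \cdot 126 + h{\left(730 \right)}\right) \left(3512656 - 4719420\right) = \left(\left(-106\right) 85 \cdot 126 - 711 \cdot 730^{2}\right) \left(3512656 - 4719420\right) = \left(\left(-9010\right) 126 - 378891900\right) \left(-1206764\right) = \left(-1135260 - 378891900\right) \left(-1206764\right) = \left(-380027160\right) \left(-1206764\right) = 458603095710240$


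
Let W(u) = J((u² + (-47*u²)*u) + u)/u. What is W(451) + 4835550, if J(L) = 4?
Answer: 2180833054/451 ≈ 4.8356e+6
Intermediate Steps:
W(u) = 4/u
W(451) + 4835550 = 4/451 + 4835550 = 2180833054/451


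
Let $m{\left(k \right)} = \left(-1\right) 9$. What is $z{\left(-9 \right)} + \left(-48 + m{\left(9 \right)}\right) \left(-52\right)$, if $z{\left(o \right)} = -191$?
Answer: $2773$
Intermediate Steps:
$m{\left(k \right)} = -9$
$z{\left(-9 \right)} + \left(-48 + m{\left(9 \right)}\right) \left(-52\right) = -191 + \left(-48 - 9\right) \left(-52\right) = -191 - -2964 = -191 + 2964 = 2773$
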